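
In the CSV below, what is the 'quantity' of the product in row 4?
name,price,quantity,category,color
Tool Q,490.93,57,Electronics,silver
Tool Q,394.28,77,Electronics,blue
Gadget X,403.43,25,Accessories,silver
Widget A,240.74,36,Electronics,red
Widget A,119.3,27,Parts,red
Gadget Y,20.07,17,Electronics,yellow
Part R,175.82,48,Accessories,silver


Query: Row 4 ('Widget A'), column 'quantity'
Value: 36

36


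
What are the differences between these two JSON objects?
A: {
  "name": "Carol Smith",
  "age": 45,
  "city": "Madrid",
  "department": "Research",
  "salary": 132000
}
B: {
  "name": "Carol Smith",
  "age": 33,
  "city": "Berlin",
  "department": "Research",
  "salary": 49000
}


Comparing each field (in key order):
  name: same
  age: DIFFERENT
  city: DIFFERENT
  department: same
  salary: DIFFERENT
Differences:
  age: 45 -> 33
  city: Madrid -> Berlin
  salary: 132000 -> 49000

3 field(s) changed

3 changes: age, city, salary


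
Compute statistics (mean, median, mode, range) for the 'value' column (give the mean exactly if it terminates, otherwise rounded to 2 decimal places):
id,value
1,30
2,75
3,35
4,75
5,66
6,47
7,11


Data: [30, 75, 35, 75, 66, 47, 11]
Count: 7
Sum: 339
Mean: 339/7 ≈ 48.43 (rounded to 2 decimal places)
Sorted: [11, 30, 35, 47, 66, 75, 75]
Median: 47.0
Mode: 75 (2 times)
Range: 75 - 11 = 64
Min: 11, Max: 75

mean≈48.43, median=47.0, mode=75, range=64


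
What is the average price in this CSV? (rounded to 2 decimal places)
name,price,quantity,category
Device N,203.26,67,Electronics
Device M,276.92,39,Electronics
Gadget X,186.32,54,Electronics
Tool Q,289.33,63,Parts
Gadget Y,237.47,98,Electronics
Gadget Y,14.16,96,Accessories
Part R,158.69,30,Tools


Computing average price:
Values: [203.26, 276.92, 186.32, 289.33, 237.47, 14.16, 158.69]
Sum = 1366.15
Count = 7
Average = 1366.15/7 ≈ 195.16 (rounded to 2 decimal places)

195.16


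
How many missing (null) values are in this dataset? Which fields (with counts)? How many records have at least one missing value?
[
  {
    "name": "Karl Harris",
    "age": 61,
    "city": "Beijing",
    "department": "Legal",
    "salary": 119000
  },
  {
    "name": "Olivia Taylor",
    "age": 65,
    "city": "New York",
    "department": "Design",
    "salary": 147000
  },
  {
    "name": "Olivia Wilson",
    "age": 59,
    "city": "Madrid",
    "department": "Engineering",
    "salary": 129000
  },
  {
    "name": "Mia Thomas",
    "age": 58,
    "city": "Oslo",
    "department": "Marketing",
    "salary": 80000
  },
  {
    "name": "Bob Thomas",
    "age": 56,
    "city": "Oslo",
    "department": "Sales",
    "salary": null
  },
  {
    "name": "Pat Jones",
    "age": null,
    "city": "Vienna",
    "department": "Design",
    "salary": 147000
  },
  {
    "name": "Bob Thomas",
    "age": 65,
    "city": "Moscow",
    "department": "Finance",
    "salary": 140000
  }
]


Checking for missing (null) values in 7 records:

  Karl Harris: complete
  Olivia Taylor: complete
  Olivia Wilson: complete
  Mia Thomas: complete
  Bob Thomas: salary
  Pat Jones: age
  Bob Thomas: complete

Per field:
  name: 0 missing
  age: 1 missing
  city: 0 missing
  department: 0 missing
  salary: 1 missing

Total missing values: 2
Records with any missing: 2

2 missing values (age: 1, salary: 1); 2 incomplete records


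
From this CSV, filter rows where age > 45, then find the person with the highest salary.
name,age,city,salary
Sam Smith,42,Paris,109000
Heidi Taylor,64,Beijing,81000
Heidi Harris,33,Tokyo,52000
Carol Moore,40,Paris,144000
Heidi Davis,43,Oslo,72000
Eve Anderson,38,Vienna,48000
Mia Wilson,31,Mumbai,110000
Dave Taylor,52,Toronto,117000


Filter: age > 45
Sort by: salary (descending)

Filtered records (2):
  Dave Taylor, age 52, salary $117000
  Heidi Taylor, age 64, salary $81000

Highest salary: Dave Taylor ($117000)

Dave Taylor


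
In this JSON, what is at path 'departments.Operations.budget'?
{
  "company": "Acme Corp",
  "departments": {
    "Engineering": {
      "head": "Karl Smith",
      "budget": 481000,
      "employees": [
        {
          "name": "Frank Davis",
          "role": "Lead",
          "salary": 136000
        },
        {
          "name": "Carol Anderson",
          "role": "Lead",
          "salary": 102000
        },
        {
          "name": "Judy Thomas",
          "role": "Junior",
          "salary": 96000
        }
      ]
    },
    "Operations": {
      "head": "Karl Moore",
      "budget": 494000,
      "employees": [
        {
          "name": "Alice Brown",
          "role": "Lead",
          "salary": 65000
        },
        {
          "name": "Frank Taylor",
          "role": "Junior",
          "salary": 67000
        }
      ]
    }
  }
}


Path: departments.Operations.budget

Navigate:
  -> departments
  -> Operations
  -> budget = 494000

494000


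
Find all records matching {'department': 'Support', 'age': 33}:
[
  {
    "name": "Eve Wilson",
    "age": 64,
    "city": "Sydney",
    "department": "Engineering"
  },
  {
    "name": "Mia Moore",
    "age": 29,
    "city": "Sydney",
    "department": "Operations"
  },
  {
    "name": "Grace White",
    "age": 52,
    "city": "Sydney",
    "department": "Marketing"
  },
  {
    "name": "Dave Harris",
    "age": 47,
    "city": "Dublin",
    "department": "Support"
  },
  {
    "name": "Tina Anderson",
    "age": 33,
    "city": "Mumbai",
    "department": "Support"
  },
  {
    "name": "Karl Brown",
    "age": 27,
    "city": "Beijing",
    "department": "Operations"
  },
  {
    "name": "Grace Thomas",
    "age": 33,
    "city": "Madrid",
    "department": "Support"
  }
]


Search criteria: {'department': 'Support', 'age': 33}

Checking 7 records:
  Eve Wilson: {department: Engineering, age: 64}
  Mia Moore: {department: Operations, age: 29}
  Grace White: {department: Marketing, age: 52}
  Dave Harris: {department: Support, age: 47}
  Tina Anderson: {department: Support, age: 33} <-- MATCH
  Karl Brown: {department: Operations, age: 27}
  Grace Thomas: {department: Support, age: 33} <-- MATCH

Matches: ["Tina Anderson", "Grace Thomas"]

["Tina Anderson", "Grace Thomas"]


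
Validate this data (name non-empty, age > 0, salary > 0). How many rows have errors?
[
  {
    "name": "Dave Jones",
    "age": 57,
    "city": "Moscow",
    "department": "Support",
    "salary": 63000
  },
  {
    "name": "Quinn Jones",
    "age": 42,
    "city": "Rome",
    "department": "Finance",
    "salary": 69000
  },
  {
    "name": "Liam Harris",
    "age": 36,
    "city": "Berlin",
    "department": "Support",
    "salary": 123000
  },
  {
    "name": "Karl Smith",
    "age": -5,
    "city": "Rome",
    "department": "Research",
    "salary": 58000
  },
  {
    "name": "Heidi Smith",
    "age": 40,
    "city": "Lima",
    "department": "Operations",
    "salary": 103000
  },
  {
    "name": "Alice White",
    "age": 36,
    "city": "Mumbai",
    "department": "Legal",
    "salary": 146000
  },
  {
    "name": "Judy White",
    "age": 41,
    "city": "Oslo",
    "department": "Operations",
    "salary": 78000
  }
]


Validating 7 records:
Rules: name non-empty, age > 0, salary > 0

  Row 1 (Dave Jones): OK
  Row 2 (Quinn Jones): OK
  Row 3 (Liam Harris): OK
  Row 4 (Karl Smith): negative age: -5
  Row 5 (Heidi Smith): OK
  Row 6 (Alice White): OK
  Row 7 (Judy White): OK

Total errors: 1

1 errors


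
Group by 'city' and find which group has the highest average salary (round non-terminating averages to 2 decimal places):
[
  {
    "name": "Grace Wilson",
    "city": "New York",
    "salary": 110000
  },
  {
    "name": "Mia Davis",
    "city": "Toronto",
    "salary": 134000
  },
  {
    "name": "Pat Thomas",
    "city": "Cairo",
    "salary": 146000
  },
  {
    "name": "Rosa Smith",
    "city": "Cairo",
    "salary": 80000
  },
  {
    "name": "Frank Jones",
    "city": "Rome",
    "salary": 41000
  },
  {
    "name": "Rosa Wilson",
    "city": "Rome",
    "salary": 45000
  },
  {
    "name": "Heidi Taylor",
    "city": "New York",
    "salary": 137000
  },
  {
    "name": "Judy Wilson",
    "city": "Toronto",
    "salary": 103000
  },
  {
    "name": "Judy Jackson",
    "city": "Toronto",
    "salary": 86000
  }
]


Group by: city

Groups:
  Cairo: 2 people, avg salary = 226000/2 = $113000
  New York: 2 people, avg salary = 247000/2 = $123500
  Rome: 2 people, avg salary = 86000/2 = $43000
  Toronto: 3 people, avg salary = 323000/3 ≈ $107666.67

Highest average salary: New York ($123500)

New York ($123500)


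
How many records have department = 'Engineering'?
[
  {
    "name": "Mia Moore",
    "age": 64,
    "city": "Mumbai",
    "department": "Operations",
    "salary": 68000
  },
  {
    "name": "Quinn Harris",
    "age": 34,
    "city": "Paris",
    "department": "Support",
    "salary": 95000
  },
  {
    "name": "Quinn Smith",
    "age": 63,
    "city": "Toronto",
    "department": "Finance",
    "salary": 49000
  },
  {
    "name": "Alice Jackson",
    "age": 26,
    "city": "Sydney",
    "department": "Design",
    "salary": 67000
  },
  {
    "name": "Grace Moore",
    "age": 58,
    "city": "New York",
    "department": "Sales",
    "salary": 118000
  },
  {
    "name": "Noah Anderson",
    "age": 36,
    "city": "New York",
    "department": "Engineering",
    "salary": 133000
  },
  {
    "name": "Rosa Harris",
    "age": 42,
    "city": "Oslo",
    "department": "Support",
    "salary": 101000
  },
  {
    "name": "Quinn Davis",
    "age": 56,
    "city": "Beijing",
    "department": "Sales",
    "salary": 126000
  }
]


Data: 8 records
Condition: department = 'Engineering'

Checking each record:
  Mia Moore: Operations
  Quinn Harris: Support
  Quinn Smith: Finance
  Alice Jackson: Design
  Grace Moore: Sales
  Noah Anderson: Engineering MATCH
  Rosa Harris: Support
  Quinn Davis: Sales

Count: 1

1


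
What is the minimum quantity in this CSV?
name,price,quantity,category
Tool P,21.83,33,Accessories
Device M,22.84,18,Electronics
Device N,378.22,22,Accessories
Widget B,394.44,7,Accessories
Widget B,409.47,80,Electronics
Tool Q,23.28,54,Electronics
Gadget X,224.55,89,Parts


Computing minimum quantity:
Values: [33, 18, 22, 7, 80, 54, 89]
Min = 7

7


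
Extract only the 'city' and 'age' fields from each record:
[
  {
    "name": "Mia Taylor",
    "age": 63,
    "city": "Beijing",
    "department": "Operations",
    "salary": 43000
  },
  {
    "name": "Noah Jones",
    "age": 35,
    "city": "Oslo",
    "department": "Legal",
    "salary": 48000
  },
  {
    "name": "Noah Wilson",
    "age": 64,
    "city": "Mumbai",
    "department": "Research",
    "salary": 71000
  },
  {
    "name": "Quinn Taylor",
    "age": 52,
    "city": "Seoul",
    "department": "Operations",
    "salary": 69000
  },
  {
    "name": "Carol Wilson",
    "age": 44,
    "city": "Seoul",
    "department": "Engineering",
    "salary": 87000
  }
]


Original: 5 records with fields: name, age, city, department, salary
Keep: ['city', 'age']
Drop: ['name', 'department', 'salary']
Result: 5 records, 2 fields each

[
  {
    "city": "Beijing",
    "age": 63
  },
  {
    "city": "Oslo",
    "age": 35
  },
  {
    "city": "Mumbai",
    "age": 64
  },
  {
    "city": "Seoul",
    "age": 52
  },
  {
    "city": "Seoul",
    "age": 44
  }
]


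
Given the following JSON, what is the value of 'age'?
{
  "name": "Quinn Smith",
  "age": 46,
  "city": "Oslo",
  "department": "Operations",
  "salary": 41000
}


Looking up field 'age'
Value: 46

46


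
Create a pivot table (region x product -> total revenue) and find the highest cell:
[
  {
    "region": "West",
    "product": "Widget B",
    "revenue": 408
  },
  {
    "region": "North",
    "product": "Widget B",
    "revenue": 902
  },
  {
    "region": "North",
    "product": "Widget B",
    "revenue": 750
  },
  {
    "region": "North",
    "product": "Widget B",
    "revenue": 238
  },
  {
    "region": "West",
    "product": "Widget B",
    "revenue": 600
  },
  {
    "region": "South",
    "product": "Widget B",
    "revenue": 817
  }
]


Pivot: region (rows) x product (columns) -> total revenue

     Widget B    
North         1890  
South          817  
West          1008  

Highest: North / Widget B = $1890

North / Widget B = $1890


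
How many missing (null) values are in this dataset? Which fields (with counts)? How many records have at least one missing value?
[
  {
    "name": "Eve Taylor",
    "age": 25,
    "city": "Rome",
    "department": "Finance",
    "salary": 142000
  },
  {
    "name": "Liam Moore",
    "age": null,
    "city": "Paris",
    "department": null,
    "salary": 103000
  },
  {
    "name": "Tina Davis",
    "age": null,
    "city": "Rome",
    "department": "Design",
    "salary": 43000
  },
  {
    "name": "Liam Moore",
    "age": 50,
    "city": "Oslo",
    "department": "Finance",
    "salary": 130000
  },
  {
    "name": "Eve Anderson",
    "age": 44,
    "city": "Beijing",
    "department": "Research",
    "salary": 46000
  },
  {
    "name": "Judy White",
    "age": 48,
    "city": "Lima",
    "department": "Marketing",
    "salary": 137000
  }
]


Checking for missing (null) values in 6 records:

  Eve Taylor: complete
  Liam Moore: age, department
  Tina Davis: age
  Liam Moore: complete
  Eve Anderson: complete
  Judy White: complete

Per field:
  name: 0 missing
  age: 2 missing
  city: 0 missing
  department: 1 missing
  salary: 0 missing

Total missing values: 3
Records with any missing: 2

3 missing values (age: 2, department: 1); 2 incomplete records


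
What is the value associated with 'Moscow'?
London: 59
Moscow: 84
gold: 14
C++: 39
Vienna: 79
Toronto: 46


Looking up key 'Moscow'
Value: 84

84


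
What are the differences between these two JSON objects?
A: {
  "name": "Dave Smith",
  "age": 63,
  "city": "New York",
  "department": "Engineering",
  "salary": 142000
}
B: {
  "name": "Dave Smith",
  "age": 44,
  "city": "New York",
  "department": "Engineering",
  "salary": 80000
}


Comparing each field (in key order):
  name: same
  age: DIFFERENT
  city: same
  department: same
  salary: DIFFERENT
Differences:
  age: 63 -> 44
  salary: 142000 -> 80000

2 field(s) changed

2 changes: age, salary


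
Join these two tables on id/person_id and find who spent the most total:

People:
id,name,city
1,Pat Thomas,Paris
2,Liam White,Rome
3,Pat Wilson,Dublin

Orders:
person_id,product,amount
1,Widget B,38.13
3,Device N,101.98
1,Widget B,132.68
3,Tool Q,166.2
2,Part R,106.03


Join on: people.id = orders.person_id

Joined rows:
  Pat Thomas (Paris) bought Widget B for $38.13
  Pat Wilson (Dublin) bought Device N for $101.98
  Pat Thomas (Paris) bought Widget B for $132.68
  Pat Wilson (Dublin) bought Tool Q for $166.2
  Liam White (Rome) bought Part R for $106.03

Total per person:
  Pat Wilson: $268.18
  Pat Thomas: $170.81
  Liam White: $106.03

Top spender: Pat Wilson ($268.18)

Pat Wilson ($268.18)


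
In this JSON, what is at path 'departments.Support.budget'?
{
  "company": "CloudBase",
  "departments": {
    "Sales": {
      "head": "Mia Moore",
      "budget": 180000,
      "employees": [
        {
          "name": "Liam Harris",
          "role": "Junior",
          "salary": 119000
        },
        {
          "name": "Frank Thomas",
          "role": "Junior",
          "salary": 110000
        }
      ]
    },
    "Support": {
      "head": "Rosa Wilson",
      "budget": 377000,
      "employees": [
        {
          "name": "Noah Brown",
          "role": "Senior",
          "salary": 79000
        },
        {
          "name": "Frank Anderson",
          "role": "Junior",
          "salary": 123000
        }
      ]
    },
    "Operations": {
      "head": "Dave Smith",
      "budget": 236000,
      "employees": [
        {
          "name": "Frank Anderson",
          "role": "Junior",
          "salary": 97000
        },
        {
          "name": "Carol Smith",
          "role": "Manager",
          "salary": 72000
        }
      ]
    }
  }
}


Path: departments.Support.budget

Navigate:
  -> departments
  -> Support
  -> budget = 377000

377000


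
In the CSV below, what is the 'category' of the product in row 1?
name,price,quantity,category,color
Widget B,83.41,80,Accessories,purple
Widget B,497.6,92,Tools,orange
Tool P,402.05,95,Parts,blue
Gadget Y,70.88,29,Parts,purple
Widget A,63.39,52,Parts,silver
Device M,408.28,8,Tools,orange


Query: Row 1 ('Widget B'), column 'category'
Value: Accessories

Accessories


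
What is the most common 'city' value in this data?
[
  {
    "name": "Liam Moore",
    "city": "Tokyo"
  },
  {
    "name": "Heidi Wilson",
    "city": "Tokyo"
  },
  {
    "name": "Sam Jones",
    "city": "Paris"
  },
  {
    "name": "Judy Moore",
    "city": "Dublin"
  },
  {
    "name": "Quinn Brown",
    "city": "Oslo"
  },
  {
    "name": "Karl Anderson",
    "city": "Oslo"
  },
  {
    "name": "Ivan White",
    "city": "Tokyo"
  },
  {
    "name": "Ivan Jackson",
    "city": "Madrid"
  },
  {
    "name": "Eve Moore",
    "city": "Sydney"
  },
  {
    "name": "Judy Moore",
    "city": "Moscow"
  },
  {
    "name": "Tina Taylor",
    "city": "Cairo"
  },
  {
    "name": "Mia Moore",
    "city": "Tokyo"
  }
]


Counting 'city' values across 12 records:

  Tokyo: 4 ####
  Oslo: 2 ##
  Paris: 1 #
  Dublin: 1 #
  Madrid: 1 #
  Sydney: 1 #
  Moscow: 1 #
  Cairo: 1 #

Most common: Tokyo (4 times)

Tokyo (4 times)


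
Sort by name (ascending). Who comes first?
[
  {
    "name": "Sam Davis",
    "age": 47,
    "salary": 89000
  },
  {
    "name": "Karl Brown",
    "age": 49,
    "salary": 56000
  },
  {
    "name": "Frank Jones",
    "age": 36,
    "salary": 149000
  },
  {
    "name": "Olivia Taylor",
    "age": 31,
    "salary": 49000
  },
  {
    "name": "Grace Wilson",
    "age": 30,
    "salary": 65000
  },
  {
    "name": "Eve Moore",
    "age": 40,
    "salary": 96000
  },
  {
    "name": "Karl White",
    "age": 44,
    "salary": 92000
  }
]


Sort by: name (ascending)

Sorted order:
  1. Eve Moore (name = Eve Moore)
  2. Frank Jones (name = Frank Jones)
  3. Grace Wilson (name = Grace Wilson)
  4. Karl Brown (name = Karl Brown)
  5. Karl White (name = Karl White)
  6. Olivia Taylor (name = Olivia Taylor)
  7. Sam Davis (name = Sam Davis)

First: Eve Moore

Eve Moore


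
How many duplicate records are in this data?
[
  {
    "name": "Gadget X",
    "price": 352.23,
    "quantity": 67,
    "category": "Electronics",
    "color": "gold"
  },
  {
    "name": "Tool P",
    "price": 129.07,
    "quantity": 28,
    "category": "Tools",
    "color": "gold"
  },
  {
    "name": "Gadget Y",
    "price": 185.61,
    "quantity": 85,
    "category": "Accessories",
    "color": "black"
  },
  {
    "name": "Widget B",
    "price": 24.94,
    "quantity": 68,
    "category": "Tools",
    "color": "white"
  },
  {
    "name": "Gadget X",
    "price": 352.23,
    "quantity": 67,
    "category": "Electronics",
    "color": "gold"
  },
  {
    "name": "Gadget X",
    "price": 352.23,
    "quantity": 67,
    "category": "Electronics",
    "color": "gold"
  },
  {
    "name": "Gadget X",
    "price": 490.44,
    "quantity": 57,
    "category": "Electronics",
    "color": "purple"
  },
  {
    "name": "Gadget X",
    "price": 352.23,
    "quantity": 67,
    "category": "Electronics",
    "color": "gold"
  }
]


Checking 8 records for duplicates:

  Row 1: Gadget X ($352.23, qty 67)
  Row 2: Tool P ($129.07, qty 28)
  Row 3: Gadget Y ($185.61, qty 85)
  Row 4: Widget B ($24.94, qty 68)
  Row 5: Gadget X ($352.23, qty 67) <-- DUPLICATE
  Row 6: Gadget X ($352.23, qty 67) <-- DUPLICATE
  Row 7: Gadget X ($490.44, qty 57)
  Row 8: Gadget X ($352.23, qty 67) <-- DUPLICATE

Duplicates found: 3
Unique records: 5

3 duplicates, 5 unique


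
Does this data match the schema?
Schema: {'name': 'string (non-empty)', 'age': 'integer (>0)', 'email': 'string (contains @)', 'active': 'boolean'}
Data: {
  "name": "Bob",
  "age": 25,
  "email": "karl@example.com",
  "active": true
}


Validating each field against schema:
  name: OK (non-empty string)
  age: OK (positive integer)
  email: OK (string with @)
  active: OK (boolean)

Result: VALID

VALID


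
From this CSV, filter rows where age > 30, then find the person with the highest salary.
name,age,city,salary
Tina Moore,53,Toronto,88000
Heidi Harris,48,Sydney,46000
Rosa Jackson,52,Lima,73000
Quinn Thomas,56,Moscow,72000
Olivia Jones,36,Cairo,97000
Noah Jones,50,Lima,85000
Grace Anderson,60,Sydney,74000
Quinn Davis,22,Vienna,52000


Filter: age > 30
Sort by: salary (descending)

Filtered records (7):
  Olivia Jones, age 36, salary $97000
  Tina Moore, age 53, salary $88000
  Noah Jones, age 50, salary $85000
  Grace Anderson, age 60, salary $74000
  Rosa Jackson, age 52, salary $73000
  Quinn Thomas, age 56, salary $72000
  Heidi Harris, age 48, salary $46000

Highest salary: Olivia Jones ($97000)

Olivia Jones


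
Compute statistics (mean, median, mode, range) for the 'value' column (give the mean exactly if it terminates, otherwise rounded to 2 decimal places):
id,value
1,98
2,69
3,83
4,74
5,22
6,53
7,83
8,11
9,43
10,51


Data: [98, 69, 83, 74, 22, 53, 83, 11, 43, 51]
Count: 10
Sum: 587
Mean: 587/10 = 58.7
Sorted: [11, 22, 43, 51, 53, 69, 74, 83, 83, 98]
Median: 61.0
Mode: 83 (2 times)
Range: 98 - 11 = 87
Min: 11, Max: 98

mean=58.7, median=61.0, mode=83, range=87


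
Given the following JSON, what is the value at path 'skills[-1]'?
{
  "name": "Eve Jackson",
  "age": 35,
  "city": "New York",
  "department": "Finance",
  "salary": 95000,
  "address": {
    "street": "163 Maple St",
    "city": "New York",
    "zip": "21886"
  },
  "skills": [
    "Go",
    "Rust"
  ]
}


Query: skills[-1]
Path: skills -> last element
Value: Rust

Rust


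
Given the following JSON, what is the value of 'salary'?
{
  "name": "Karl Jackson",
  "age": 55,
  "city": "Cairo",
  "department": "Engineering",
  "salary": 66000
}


Looking up field 'salary'
Value: 66000

66000


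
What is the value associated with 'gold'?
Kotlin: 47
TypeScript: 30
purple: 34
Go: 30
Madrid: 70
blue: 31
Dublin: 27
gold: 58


Looking up key 'gold'
Value: 58

58


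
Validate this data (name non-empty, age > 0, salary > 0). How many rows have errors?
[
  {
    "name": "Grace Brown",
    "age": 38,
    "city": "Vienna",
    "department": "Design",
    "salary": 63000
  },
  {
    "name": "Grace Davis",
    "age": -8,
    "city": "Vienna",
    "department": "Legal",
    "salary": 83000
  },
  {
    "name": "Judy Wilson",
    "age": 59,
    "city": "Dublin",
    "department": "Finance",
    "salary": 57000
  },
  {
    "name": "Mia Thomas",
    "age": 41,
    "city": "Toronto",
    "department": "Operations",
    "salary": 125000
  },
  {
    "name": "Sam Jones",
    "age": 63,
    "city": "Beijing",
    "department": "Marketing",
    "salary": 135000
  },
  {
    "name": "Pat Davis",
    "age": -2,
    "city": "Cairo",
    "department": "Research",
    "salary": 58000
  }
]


Validating 6 records:
Rules: name non-empty, age > 0, salary > 0

  Row 1 (Grace Brown): OK
  Row 2 (Grace Davis): negative age: -8
  Row 3 (Judy Wilson): OK
  Row 4 (Mia Thomas): OK
  Row 5 (Sam Jones): OK
  Row 6 (Pat Davis): negative age: -2

Total errors: 2

2 errors


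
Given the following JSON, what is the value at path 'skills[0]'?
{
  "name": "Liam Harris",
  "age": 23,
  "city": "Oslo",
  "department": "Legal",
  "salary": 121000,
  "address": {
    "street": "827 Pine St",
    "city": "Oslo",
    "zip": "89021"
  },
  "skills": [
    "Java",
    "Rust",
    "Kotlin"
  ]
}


Query: skills[0]
Path: skills -> first element
Value: Java

Java


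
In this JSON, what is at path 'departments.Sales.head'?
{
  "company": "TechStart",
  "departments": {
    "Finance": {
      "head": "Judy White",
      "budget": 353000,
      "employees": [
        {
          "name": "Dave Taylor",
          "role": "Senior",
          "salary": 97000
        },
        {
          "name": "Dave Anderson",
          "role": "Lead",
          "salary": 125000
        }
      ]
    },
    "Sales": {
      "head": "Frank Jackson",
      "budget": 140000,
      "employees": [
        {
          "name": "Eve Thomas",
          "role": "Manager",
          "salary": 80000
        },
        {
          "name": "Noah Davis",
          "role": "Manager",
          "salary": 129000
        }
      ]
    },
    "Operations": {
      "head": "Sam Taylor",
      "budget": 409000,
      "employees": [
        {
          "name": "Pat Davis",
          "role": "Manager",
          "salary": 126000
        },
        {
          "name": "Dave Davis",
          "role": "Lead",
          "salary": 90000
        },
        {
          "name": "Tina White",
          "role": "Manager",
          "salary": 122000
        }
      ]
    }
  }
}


Path: departments.Sales.head

Navigate:
  -> departments
  -> Sales
  -> head = 'Frank Jackson'

Frank Jackson


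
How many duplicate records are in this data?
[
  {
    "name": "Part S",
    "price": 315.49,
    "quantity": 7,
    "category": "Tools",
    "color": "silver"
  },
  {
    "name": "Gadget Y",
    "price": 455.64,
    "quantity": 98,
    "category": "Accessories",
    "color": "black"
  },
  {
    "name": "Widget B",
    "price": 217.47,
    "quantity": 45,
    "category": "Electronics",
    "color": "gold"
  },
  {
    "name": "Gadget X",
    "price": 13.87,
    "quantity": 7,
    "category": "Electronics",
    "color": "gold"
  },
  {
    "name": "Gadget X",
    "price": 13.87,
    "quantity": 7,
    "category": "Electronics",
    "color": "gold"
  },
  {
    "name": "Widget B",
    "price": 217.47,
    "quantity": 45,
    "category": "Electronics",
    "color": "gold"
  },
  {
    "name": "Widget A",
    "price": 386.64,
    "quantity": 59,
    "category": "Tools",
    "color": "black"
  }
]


Checking 7 records for duplicates:

  Row 1: Part S ($315.49, qty 7)
  Row 2: Gadget Y ($455.64, qty 98)
  Row 3: Widget B ($217.47, qty 45)
  Row 4: Gadget X ($13.87, qty 7)
  Row 5: Gadget X ($13.87, qty 7) <-- DUPLICATE
  Row 6: Widget B ($217.47, qty 45) <-- DUPLICATE
  Row 7: Widget A ($386.64, qty 59)

Duplicates found: 2
Unique records: 5

2 duplicates, 5 unique


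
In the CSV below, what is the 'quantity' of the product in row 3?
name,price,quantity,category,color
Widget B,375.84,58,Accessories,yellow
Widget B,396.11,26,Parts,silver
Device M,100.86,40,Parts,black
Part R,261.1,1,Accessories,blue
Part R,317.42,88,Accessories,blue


Query: Row 3 ('Device M'), column 'quantity'
Value: 40

40


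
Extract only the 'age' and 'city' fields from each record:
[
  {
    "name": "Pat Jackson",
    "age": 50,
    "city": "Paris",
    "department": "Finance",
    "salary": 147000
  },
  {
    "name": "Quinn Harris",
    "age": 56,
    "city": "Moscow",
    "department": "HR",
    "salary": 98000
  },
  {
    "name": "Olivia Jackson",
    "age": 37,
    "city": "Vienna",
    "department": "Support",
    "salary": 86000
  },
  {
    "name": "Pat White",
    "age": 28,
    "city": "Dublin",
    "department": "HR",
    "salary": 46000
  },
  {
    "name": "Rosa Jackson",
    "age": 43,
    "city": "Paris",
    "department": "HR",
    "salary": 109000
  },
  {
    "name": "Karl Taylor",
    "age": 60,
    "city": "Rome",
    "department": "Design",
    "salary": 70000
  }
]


Original: 6 records with fields: name, age, city, department, salary
Keep: ['age', 'city']
Drop: ['name', 'department', 'salary']
Result: 6 records, 2 fields each

[
  {
    "age": 50,
    "city": "Paris"
  },
  {
    "age": 56,
    "city": "Moscow"
  },
  {
    "age": 37,
    "city": "Vienna"
  },
  {
    "age": 28,
    "city": "Dublin"
  },
  {
    "age": 43,
    "city": "Paris"
  },
  {
    "age": 60,
    "city": "Rome"
  }
]


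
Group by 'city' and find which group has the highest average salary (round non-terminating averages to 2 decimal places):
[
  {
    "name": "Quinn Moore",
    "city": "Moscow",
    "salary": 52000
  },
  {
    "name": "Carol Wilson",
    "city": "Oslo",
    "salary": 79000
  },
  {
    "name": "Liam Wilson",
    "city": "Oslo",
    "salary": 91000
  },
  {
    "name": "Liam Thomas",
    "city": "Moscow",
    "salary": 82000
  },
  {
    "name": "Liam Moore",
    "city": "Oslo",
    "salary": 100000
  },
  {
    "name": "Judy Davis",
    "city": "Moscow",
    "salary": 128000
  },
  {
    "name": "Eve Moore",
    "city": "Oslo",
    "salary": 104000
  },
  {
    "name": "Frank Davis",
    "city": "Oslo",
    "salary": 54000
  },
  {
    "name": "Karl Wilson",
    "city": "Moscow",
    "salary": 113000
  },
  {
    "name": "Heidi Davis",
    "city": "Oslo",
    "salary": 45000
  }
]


Group by: city

Groups:
  Moscow: 4 people, avg salary = 375000/4 = $93750
  Oslo: 6 people, avg salary = 473000/6 ≈ $78833.33

Highest average salary: Moscow ($93750)

Moscow ($93750)


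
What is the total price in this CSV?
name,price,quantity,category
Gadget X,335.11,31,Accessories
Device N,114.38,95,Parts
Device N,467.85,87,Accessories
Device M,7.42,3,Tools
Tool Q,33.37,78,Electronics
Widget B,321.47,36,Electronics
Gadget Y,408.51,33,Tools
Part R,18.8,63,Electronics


Computing total price:
Values: [335.11, 114.38, 467.85, 7.42, 33.37, 321.47, 408.51, 18.8]
Sum = 1706.91

1706.91


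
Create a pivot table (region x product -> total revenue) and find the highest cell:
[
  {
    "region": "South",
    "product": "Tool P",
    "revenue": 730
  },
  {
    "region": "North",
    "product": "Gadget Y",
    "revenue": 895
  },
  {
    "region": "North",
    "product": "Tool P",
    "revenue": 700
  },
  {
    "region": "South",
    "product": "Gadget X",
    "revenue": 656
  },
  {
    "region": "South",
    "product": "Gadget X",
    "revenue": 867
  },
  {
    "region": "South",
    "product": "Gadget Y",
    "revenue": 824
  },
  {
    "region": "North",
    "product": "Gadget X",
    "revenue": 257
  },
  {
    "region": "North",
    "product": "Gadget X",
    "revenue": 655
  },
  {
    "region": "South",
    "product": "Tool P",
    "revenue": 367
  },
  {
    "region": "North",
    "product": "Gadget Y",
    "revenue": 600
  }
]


Pivot: region (rows) x product (columns) -> total revenue

     Gadget X      Gadget Y      Tool P      
North          912          1495           700  
South         1523           824          1097  

Highest: South / Gadget X = $1523

South / Gadget X = $1523


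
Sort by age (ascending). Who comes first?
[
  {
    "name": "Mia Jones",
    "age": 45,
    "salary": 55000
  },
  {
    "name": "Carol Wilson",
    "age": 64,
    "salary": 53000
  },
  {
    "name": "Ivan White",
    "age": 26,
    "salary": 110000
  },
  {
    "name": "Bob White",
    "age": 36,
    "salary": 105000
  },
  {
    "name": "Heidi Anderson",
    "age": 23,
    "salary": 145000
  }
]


Sort by: age (ascending)

Sorted order:
  1. Heidi Anderson (age = 23)
  2. Ivan White (age = 26)
  3. Bob White (age = 36)
  4. Mia Jones (age = 45)
  5. Carol Wilson (age = 64)

First: Heidi Anderson

Heidi Anderson


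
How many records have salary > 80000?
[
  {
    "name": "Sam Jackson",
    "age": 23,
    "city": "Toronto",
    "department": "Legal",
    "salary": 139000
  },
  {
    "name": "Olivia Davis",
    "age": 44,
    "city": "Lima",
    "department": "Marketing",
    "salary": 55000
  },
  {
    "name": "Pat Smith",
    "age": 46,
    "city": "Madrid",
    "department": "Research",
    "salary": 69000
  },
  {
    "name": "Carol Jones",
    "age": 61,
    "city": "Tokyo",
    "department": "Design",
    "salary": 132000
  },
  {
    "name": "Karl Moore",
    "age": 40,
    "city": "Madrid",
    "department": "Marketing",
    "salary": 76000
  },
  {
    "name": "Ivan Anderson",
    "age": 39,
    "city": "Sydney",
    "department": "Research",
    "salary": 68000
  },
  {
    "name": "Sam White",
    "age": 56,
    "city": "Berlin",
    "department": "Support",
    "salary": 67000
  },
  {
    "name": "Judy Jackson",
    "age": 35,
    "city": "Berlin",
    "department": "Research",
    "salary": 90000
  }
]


Data: 8 records
Condition: salary > 80000

Checking each record:
  Sam Jackson: 139000 MATCH
  Olivia Davis: 55000
  Pat Smith: 69000
  Carol Jones: 132000 MATCH
  Karl Moore: 76000
  Ivan Anderson: 68000
  Sam White: 67000
  Judy Jackson: 90000 MATCH

Count: 3

3


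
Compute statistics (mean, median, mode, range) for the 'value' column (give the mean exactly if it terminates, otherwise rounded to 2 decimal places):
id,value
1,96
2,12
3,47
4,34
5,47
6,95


Data: [96, 12, 47, 34, 47, 95]
Count: 6
Sum: 331
Mean: 331/6 ≈ 55.17 (rounded to 2 decimal places)
Sorted: [12, 34, 47, 47, 95, 96]
Median: 47.0
Mode: 47 (2 times)
Range: 96 - 12 = 84
Min: 12, Max: 96

mean≈55.17, median=47.0, mode=47, range=84


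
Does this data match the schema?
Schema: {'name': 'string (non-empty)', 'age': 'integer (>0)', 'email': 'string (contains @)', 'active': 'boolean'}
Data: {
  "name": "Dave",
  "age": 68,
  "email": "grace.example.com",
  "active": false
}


Validating each field against schema:
  name: OK (non-empty string)
  age: OK (positive integer)
  email: FAIL ("grace.example.com" does not contain @)
  active: OK (boolean)

Result: INVALID (1 error: email)

INVALID (1 error: email)


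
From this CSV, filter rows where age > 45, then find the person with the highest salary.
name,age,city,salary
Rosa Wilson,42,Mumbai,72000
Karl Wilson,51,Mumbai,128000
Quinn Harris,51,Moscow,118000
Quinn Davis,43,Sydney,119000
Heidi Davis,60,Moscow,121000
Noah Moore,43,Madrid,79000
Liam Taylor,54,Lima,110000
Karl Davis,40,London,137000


Filter: age > 45
Sort by: salary (descending)

Filtered records (4):
  Karl Wilson, age 51, salary $128000
  Heidi Davis, age 60, salary $121000
  Quinn Harris, age 51, salary $118000
  Liam Taylor, age 54, salary $110000

Highest salary: Karl Wilson ($128000)

Karl Wilson


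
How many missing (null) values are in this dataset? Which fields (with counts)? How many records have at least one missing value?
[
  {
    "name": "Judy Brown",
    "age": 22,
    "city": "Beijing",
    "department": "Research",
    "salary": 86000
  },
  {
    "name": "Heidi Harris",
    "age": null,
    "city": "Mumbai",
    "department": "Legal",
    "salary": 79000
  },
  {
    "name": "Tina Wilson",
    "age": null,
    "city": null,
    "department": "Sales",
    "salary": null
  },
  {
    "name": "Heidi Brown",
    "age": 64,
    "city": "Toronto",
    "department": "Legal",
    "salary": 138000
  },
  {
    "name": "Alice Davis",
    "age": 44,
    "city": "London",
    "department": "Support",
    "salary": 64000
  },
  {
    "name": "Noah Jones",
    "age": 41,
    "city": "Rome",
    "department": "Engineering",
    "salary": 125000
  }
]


Checking for missing (null) values in 6 records:

  Judy Brown: complete
  Heidi Harris: age
  Tina Wilson: age, city, salary
  Heidi Brown: complete
  Alice Davis: complete
  Noah Jones: complete

Per field:
  name: 0 missing
  age: 2 missing
  city: 1 missing
  department: 0 missing
  salary: 1 missing

Total missing values: 4
Records with any missing: 2

4 missing values (age: 2, city: 1, salary: 1); 2 incomplete records


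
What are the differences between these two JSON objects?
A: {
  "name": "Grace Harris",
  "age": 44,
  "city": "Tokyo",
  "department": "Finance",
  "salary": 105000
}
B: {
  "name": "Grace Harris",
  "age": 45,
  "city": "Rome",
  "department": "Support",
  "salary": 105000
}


Comparing each field (in key order):
  name: same
  age: DIFFERENT
  city: DIFFERENT
  department: DIFFERENT
  salary: same
Differences:
  age: 44 -> 45
  city: Tokyo -> Rome
  department: Finance -> Support

3 field(s) changed

3 changes: age, city, department


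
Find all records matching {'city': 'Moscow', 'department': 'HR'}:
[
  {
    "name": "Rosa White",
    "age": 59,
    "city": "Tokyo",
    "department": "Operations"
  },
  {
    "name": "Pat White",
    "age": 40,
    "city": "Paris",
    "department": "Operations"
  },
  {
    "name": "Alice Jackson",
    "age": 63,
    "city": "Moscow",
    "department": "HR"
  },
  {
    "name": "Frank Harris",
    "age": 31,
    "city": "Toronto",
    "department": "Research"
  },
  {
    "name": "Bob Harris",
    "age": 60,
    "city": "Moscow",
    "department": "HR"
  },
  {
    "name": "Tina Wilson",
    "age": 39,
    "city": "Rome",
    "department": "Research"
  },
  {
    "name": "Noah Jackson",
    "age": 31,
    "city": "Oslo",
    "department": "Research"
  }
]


Search criteria: {'city': 'Moscow', 'department': 'HR'}

Checking 7 records:
  Rosa White: {city: Tokyo, department: Operations}
  Pat White: {city: Paris, department: Operations}
  Alice Jackson: {city: Moscow, department: HR} <-- MATCH
  Frank Harris: {city: Toronto, department: Research}
  Bob Harris: {city: Moscow, department: HR} <-- MATCH
  Tina Wilson: {city: Rome, department: Research}
  Noah Jackson: {city: Oslo, department: Research}

Matches: ["Alice Jackson", "Bob Harris"]

["Alice Jackson", "Bob Harris"]


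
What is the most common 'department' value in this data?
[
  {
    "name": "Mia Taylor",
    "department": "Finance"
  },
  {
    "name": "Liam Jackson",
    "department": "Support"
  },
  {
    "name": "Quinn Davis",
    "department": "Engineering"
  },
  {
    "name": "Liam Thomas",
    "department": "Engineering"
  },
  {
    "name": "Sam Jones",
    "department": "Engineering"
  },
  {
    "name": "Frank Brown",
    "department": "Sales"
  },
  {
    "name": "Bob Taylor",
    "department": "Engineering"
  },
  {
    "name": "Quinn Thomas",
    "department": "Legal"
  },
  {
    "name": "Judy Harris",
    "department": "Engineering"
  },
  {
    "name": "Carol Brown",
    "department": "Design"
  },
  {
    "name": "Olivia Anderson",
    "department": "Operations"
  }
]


Counting 'department' values across 11 records:

  Engineering: 5 #####
  Finance: 1 #
  Support: 1 #
  Sales: 1 #
  Legal: 1 #
  Design: 1 #
  Operations: 1 #

Most common: Engineering (5 times)

Engineering (5 times)


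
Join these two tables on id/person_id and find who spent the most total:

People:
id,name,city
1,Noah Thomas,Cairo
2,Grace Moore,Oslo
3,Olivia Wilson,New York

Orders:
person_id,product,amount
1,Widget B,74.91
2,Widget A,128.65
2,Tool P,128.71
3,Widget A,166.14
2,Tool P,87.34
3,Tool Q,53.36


Join on: people.id = orders.person_id

Joined rows:
  Noah Thomas (Cairo) bought Widget B for $74.91
  Grace Moore (Oslo) bought Widget A for $128.65
  Grace Moore (Oslo) bought Tool P for $128.71
  Olivia Wilson (New York) bought Widget A for $166.14
  Grace Moore (Oslo) bought Tool P for $87.34
  Olivia Wilson (New York) bought Tool Q for $53.36

Total per person:
  Grace Moore: $344.70
  Olivia Wilson: $219.50
  Noah Thomas: $74.91

Top spender: Grace Moore ($344.70)

Grace Moore ($344.70)


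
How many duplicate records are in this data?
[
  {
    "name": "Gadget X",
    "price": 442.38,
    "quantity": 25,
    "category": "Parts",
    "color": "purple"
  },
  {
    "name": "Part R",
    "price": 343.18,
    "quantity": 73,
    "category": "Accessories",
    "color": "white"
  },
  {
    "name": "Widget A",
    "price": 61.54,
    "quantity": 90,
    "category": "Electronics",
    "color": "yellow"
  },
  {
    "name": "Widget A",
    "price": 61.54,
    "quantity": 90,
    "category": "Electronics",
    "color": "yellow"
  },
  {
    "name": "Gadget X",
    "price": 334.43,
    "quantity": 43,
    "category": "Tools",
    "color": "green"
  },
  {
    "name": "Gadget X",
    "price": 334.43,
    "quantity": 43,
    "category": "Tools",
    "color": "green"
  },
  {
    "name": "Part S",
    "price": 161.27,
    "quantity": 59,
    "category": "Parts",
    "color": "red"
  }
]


Checking 7 records for duplicates:

  Row 1: Gadget X ($442.38, qty 25)
  Row 2: Part R ($343.18, qty 73)
  Row 3: Widget A ($61.54, qty 90)
  Row 4: Widget A ($61.54, qty 90) <-- DUPLICATE
  Row 5: Gadget X ($334.43, qty 43)
  Row 6: Gadget X ($334.43, qty 43) <-- DUPLICATE
  Row 7: Part S ($161.27, qty 59)

Duplicates found: 2
Unique records: 5

2 duplicates, 5 unique


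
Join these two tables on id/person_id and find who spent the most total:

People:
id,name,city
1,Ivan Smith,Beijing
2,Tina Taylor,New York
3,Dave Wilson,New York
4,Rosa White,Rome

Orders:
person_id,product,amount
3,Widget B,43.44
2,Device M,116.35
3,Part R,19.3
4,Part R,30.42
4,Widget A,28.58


Join on: people.id = orders.person_id

Joined rows:
  Dave Wilson (New York) bought Widget B for $43.44
  Tina Taylor (New York) bought Device M for $116.35
  Dave Wilson (New York) bought Part R for $19.3
  Rosa White (Rome) bought Part R for $30.42
  Rosa White (Rome) bought Widget A for $28.58

Total per person:
  Tina Taylor: $116.35
  Dave Wilson: $62.74
  Rosa White: $59.00

Top spender: Tina Taylor ($116.35)

Tina Taylor ($116.35)
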